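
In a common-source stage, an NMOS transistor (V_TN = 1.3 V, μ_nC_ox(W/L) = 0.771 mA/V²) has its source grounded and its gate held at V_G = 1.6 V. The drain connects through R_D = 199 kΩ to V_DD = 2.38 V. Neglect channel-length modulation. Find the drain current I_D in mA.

V_GS = V_G = 1.6 V, so V_ov = 1.6 − 1.3 = 0.3 V.
Assume saturation: I_D = ½ k_n V_ov² = 0.5 × 0.771 × 0.3² = 0.0347 mA, giving V_DS = V_DD − I_D R_D = 2.38 − 0.0347 × 199 = -4.52 V.
But -4.52 V < V_ov = 0.3 V, so the device is actually in triode.
In triode I_D = k_n[V_ov V_DS − ½ V_DS²] and I_D = (V_DD − V_DS)/R_D. Equating: 76.7 V_DS² − 47.03 V_DS + 2.38 = 0, giving V_DS = 0.0557 V (the root below V_ov).
I_D = (2.38 − 0.0557) / 199 = 0.0117 mA.

I_D = 0.0117 mA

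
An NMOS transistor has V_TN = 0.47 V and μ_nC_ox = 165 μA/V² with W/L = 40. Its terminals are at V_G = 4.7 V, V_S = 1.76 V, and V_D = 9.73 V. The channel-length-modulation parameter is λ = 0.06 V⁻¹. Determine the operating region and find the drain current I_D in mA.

V_GS = V_G − V_S = 4.7 − 1.76 = 2.94 V; V_DS = V_D − V_S = 9.73 − 1.76 = 7.97 V.
k_n = μ_nC_ox · (W/L) = 6.6 mA/V².
V_ov = V_GS − V_TN = 2.94 − 0.47 = 2.47 V.
Since V_DS = 7.97 V ≥ V_ov = 2.47 V, the device is in saturation.
I_D = ½ k_n V_ov² (1 + λ V_DS) = 0.5 × 6.6 × 2.47² × (1 + 0.06 × 7.97) = 29.8 mA.

Saturation; I_D = 29.8 mA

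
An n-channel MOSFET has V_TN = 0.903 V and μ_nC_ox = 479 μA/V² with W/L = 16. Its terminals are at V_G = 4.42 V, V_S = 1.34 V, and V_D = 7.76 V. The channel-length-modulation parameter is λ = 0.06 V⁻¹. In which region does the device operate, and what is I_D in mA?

Saturation; I_D = 25.2 mA

V_GS = V_G − V_S = 4.42 − 1.34 = 3.08 V; V_DS = V_D − V_S = 7.76 − 1.34 = 6.42 V.
k_n = μ_nC_ox · (W/L) = 7.664 mA/V².
V_ov = V_GS − V_TN = 3.08 − 0.903 = 2.18 V.
Since V_DS = 6.42 V ≥ V_ov = 2.18 V, the device is in saturation.
I_D = ½ k_n V_ov² (1 + λ V_DS) = 0.5 × 7.664 × 2.18² × (1 + 0.06 × 6.42) = 25.2 mA.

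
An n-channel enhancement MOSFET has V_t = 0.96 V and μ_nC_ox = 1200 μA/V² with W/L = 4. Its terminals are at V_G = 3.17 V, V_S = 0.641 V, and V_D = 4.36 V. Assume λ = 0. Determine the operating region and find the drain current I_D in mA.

Saturation; I_D = 5.91 mA

V_GS = V_G − V_S = 3.17 − 0.641 = 2.53 V; V_DS = V_D − V_S = 4.36 − 0.641 = 3.72 V.
k_n = μ_nC_ox · (W/L) = 4.8 mA/V².
V_ov = V_GS − V_t = 2.53 − 0.96 = 1.57 V.
Since V_DS = 3.72 V ≥ V_ov = 1.57 V, the device is in saturation.
I_D = ½ k_n V_ov² = 0.5 × 4.8 × 1.57² = 5.91 mA.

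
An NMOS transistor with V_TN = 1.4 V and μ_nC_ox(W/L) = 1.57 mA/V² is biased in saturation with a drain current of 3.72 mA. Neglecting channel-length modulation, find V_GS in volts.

In saturation I_D = ½ k_n (V_GS − V_TN)², so V_GS − V_TN = √(2 I_D / k_n) = √(2 × 3.72 / 1.57) = 2.18 V.
V_GS = 1.4 + 2.18 = 3.58 V.

V_GS = 3.58 V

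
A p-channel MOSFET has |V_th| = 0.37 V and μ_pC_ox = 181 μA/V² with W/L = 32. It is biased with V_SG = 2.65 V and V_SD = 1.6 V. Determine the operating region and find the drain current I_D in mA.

k_p = μ_pC_ox · (W/L) = 5.792 mA/V².
V_ov = V_SG − |V_th| = 2.65 − 0.37 = 2.28 V.
Since V_SD = 1.6 V < V_ov = 2.28 V, the device is in the triode region.
I_D = k_p [V_ov · V_SD − ½ V_SD²] = 5.792 × [2.28 × 1.6 − 0.5 × 1.6²] = 13.7 mA.

Triode; I_D = 13.7 mA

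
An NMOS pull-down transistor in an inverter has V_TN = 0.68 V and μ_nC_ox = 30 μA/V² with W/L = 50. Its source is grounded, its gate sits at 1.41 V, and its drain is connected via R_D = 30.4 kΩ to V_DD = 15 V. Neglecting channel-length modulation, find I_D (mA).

V_GS = V_G = 1.41 V, so V_ov = 1.41 − 0.68 = 0.73 V.
k_n = μ_nC_ox · (W/L) = 1.5 mA/V².
Assume saturation: I_D = ½ k_n V_ov² = 0.5 × 1.5 × 0.73² = 0.4 mA, giving V_DS = V_DD − I_D R_D = 15 − 0.4 × 30.4 = 2.85 V.
V_DS = 2.85 V ≥ V_ov = 0.73 V, confirming saturation.

I_D = 0.400 mA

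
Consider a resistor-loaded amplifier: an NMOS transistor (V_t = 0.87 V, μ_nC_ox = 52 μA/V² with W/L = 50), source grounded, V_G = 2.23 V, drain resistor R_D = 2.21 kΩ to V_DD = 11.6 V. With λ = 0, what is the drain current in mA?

I_D = 2.40 mA

V_GS = V_G = 2.23 V, so V_ov = 2.23 − 0.87 = 1.36 V.
k_n = μ_nC_ox · (W/L) = 2.6 mA/V².
Assume saturation: I_D = ½ k_n V_ov² = 0.5 × 2.6 × 1.36² = 2.4 mA, giving V_DS = V_DD − I_D R_D = 11.6 − 2.4 × 2.21 = 6.29 V.
V_DS = 6.29 V ≥ V_ov = 1.36 V, confirming saturation.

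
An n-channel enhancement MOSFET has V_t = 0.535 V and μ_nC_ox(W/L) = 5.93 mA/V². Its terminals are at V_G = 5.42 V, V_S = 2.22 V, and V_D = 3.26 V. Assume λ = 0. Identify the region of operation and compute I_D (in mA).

Triode; I_D = 13.2 mA

V_GS = V_G − V_S = 5.42 − 2.22 = 3.2 V; V_DS = V_D − V_S = 3.26 − 2.22 = 1.04 V.
V_ov = V_GS − V_t = 3.2 − 0.535 = 2.66 V.
Since V_DS = 1.04 V < V_ov = 2.66 V, the device is in the triode region.
I_D = k_n [V_ov · V_DS − ½ V_DS²] = 5.93 × [2.66 × 1.04 − 0.5 × 1.04²] = 13.2 mA.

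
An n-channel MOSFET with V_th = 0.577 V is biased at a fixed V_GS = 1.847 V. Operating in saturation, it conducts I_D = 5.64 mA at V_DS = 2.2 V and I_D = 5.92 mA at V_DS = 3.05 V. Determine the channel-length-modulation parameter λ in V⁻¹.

λ = 0.0670 V⁻¹

With V_GS fixed, I_D ∝ (1 + λ V_DS) in saturation, so I_D2/I_D1 = (1 + λ V_DS2)/(1 + λ V_DS1).
5.92/5.64 = 1.05 = (1 + 3.05 λ)/(1 + 2.2 λ).
Solving: λ (I_D1 V_DS2 − I_D2 V_DS1) = I_D2 − I_D1, so λ = (5.92 − 5.64) / (5.64 × 3.05 − 5.92 × 2.2) = 0.28 / 4.18 = 0.067 V⁻¹.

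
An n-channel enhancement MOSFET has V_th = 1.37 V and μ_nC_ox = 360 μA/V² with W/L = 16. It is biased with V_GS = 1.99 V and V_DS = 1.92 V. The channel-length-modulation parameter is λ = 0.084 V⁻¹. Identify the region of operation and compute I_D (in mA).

Saturation; I_D = 1.29 mA

k_n = μ_nC_ox · (W/L) = 5.76 mA/V².
V_ov = V_GS − V_th = 1.99 − 1.37 = 0.62 V.
Since V_DS = 1.92 V ≥ V_ov = 0.62 V, the device is in saturation.
I_D = ½ k_n V_ov² (1 + λ V_DS) = 0.5 × 5.76 × 0.62² × (1 + 0.084 × 1.92) = 1.29 mA.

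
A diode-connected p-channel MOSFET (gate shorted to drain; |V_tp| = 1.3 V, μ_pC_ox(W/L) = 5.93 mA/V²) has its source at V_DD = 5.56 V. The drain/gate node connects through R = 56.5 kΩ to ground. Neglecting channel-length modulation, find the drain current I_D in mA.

I_D = 0.0726 mA

With gate tied to drain, V_SG = V_SD ≥ V_SG − |V_tp|, so the device is in saturation.
KCL at the drain: ½ k_p (V_SG − |V_tp|)² = (V_DD − V_SG)/R.
Let x = V_SG − 1.3. Then 168 x² + x − 4.26 = 0, giving x = 0.157 V (positive root), so V_SG = 1.46 V.
I_D = (V_DD − V_SG)/R = (5.56 − 1.46) / 56.5 = 0.0726 mA.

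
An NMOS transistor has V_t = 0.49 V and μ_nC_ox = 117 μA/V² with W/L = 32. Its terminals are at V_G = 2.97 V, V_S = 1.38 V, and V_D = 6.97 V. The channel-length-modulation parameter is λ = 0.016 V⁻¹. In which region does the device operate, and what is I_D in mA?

Saturation; I_D = 2.47 mA

V_GS = V_G − V_S = 2.97 − 1.38 = 1.59 V; V_DS = V_D − V_S = 6.97 − 1.38 = 5.59 V.
k_n = μ_nC_ox · (W/L) = 3.744 mA/V².
V_ov = V_GS − V_t = 1.59 − 0.49 = 1.1 V.
Since V_DS = 5.59 V ≥ V_ov = 1.1 V, the device is in saturation.
I_D = ½ k_n V_ov² (1 + λ V_DS) = 0.5 × 3.744 × 1.1² × (1 + 0.016 × 5.59) = 2.47 mA.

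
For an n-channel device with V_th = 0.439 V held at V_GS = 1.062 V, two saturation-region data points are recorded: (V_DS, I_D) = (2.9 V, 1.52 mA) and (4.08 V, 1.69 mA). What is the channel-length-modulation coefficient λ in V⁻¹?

With V_GS fixed, I_D ∝ (1 + λ V_DS) in saturation, so I_D2/I_D1 = (1 + λ V_DS2)/(1 + λ V_DS1).
1.69/1.52 = 1.112 = (1 + 4.08 λ)/(1 + 2.9 λ).
Solving: λ (I_D1 V_DS2 − I_D2 V_DS1) = I_D2 − I_D1, so λ = (1.69 − 1.52) / (1.52 × 4.08 − 1.69 × 2.9) = 0.17 / 1.3 = 0.131 V⁻¹.

λ = 0.131 V⁻¹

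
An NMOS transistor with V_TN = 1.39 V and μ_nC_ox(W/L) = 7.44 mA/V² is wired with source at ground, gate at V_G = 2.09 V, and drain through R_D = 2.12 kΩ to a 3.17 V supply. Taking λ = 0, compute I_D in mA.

V_GS = V_G = 2.09 V, so V_ov = 2.09 − 1.39 = 0.7 V.
Assume saturation: I_D = ½ k_n V_ov² = 0.5 × 7.44 × 0.7² = 1.82 mA, giving V_DS = V_DD − I_D R_D = 3.17 − 1.82 × 2.12 = -0.694 V.
But -0.694 V < V_ov = 0.7 V, so the device is actually in triode.
In triode I_D = k_n[V_ov V_DS − ½ V_DS²] and I_D = (V_DD − V_DS)/R_D. Equating: 7.89 V_DS² − 12.04 V_DS + 3.17 = 0, giving V_DS = 0.338 V (the root below V_ov).
I_D = (3.17 − 0.338) / 2.12 = 1.34 mA.

I_D = 1.34 mA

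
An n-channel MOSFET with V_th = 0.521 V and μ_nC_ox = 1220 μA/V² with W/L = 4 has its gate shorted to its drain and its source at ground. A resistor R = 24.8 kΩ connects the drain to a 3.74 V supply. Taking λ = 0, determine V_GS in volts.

With gate tied to drain, V_GS = V_DS ≥ V_GS − V_th, so the device is in saturation.
k_n = μ_nC_ox · (W/L) = 4.88 mA/V².
KCL at the drain: ½ k_n (V_GS − V_th)² = (V_DD − V_GS)/R.
Let x = V_GS − 0.521. Then 60.5 x² + x − 3.219 = 0, giving x = 0.223 V (positive root), so V_GS = 0.744 V.
I_D = (V_DD − V_GS)/R = (3.74 − 0.744) / 24.8 = 0.121 mA.

V_GS = 0.744 V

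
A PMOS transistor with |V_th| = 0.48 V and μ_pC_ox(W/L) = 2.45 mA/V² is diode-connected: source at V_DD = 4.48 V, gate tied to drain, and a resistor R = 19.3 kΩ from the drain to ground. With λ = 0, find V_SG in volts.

V_SG = 0.871 V

With gate tied to drain, V_SG = V_SD ≥ V_SG − |V_th|, so the device is in saturation.
KCL at the drain: ½ k_p (V_SG − |V_th|)² = (V_DD − V_SG)/R.
Let x = V_SG − 0.48. Then 23.6 x² + x − 4 = 0, giving x = 0.391 V (positive root), so V_SG = 0.871 V.
I_D = (V_DD − V_SG)/R = (4.48 − 0.871) / 19.3 = 0.187 mA.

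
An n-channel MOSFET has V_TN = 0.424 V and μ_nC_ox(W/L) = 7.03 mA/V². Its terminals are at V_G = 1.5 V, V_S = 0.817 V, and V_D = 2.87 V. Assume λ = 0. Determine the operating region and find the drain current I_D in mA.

V_GS = V_G − V_S = 1.5 − 0.817 = 0.683 V; V_DS = V_D − V_S = 2.87 − 0.817 = 2.05 V.
V_ov = V_GS − V_TN = 0.683 − 0.424 = 0.259 V.
Since V_DS = 2.05 V ≥ V_ov = 0.259 V, the device is in saturation.
I_D = ½ k_n V_ov² = 0.5 × 7.03 × 0.259² = 0.236 mA.

Saturation; I_D = 0.236 mA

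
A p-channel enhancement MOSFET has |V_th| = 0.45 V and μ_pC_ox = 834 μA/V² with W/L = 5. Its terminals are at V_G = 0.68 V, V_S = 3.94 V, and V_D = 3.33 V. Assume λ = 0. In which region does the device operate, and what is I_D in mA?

V_SG = V_S − V_G = 3.94 − 0.68 = 3.26 V; V_SD = V_S − V_D = 3.94 − 3.33 = 0.61 V.
k_p = μ_pC_ox · (W/L) = 4.17 mA/V².
V_ov = V_SG − |V_th| = 3.26 − 0.45 = 2.81 V.
Since V_SD = 0.61 V < V_ov = 2.81 V, the device is in the triode region.
I_D = k_p [V_ov · V_SD − ½ V_SD²] = 4.17 × [2.81 × 0.61 − 0.5 × 0.61²] = 6.37 mA.

Triode; I_D = 6.37 mA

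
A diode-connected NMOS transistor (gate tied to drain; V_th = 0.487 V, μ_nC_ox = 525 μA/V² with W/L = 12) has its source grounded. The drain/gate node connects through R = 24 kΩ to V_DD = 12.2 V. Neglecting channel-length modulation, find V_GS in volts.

V_GS = 0.874 V

With gate tied to drain, V_GS = V_DS ≥ V_GS − V_th, so the device is in saturation.
k_n = μ_nC_ox · (W/L) = 6.3 mA/V².
KCL at the drain: ½ k_n (V_GS − V_th)² = (V_DD − V_GS)/R.
Let x = V_GS − 0.487. Then 75.6 x² + x − 11.71 = 0, giving x = 0.387 V (positive root), so V_GS = 0.874 V.
I_D = (V_DD − V_GS)/R = (12.2 − 0.874) / 24 = 0.472 mA.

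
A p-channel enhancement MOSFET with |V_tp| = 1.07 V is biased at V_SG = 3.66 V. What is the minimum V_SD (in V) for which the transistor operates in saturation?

V_SD,sat = 2.59 V

The boundary between triode and saturation is V_SD = V_SG − |V_tp| = V_ov.
V_ov = 3.66 − 1.07 = 2.59 V.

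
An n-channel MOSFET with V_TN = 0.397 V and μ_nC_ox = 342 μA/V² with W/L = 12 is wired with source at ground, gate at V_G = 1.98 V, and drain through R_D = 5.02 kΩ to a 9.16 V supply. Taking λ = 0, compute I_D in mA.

V_GS = V_G = 1.98 V, so V_ov = 1.98 − 0.397 = 1.58 V.
k_n = μ_nC_ox · (W/L) = 4.104 mA/V².
Assume saturation: I_D = ½ k_n V_ov² = 0.5 × 4.104 × 1.58² = 5.14 mA, giving V_DS = V_DD − I_D R_D = 9.16 − 5.14 × 5.02 = -16.7 V.
But -16.7 V < V_ov = 1.58 V, so the device is actually in triode.
In triode I_D = k_n[V_ov V_DS − ½ V_DS²] and I_D = (V_DD − V_DS)/R_D. Equating: 10.3 V_DS² − 33.61 V_DS + 9.16 = 0, giving V_DS = 0.3 V (the root below V_ov).
I_D = (9.16 − 0.3) / 5.02 = 1.76 mA.

I_D = 1.76 mA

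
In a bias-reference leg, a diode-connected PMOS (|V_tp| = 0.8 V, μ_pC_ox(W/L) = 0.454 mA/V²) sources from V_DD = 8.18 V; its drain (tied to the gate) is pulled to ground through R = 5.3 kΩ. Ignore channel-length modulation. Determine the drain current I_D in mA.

I_D = 0.997 mA

With gate tied to drain, V_SG = V_SD ≥ V_SG − |V_tp|, so the device is in saturation.
KCL at the drain: ½ k_p (V_SG − |V_tp|)² = (V_DD − V_SG)/R.
Let x = V_SG − 0.8. Then 1.2 x² + x − 7.38 = 0, giving x = 2.1 V (positive root), so V_SG = 2.9 V.
I_D = (V_DD − V_SG)/R = (8.18 − 2.9) / 5.3 = 0.997 mA.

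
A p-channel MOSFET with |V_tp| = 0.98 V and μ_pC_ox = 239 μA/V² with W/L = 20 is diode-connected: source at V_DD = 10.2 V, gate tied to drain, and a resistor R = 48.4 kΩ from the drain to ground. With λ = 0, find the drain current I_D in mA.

I_D = 0.185 mA

With gate tied to drain, V_SG = V_SD ≥ V_SG − |V_tp|, so the device is in saturation.
k_p = μ_pC_ox · (W/L) = 4.78 mA/V².
KCL at the drain: ½ k_p (V_SG − |V_tp|)² = (V_DD − V_SG)/R.
Let x = V_SG − 0.98. Then 116 x² + x − 9.22 = 0, giving x = 0.278 V (positive root), so V_SG = 1.26 V.
I_D = (V_DD − V_SG)/R = (10.2 − 1.26) / 48.4 = 0.185 mA.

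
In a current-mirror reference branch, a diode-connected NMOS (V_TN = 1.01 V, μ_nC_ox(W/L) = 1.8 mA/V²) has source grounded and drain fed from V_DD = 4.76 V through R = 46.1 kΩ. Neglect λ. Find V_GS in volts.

V_GS = 1.30 V

With gate tied to drain, V_GS = V_DS ≥ V_GS − V_TN, so the device is in saturation.
KCL at the drain: ½ k_n (V_GS − V_TN)² = (V_DD − V_GS)/R.
Let x = V_GS − 1.01. Then 41.5 x² + x − 3.75 = 0, giving x = 0.289 V (positive root), so V_GS = 1.3 V.
I_D = (V_DD − V_GS)/R = (4.76 − 1.3) / 46.1 = 0.0751 mA.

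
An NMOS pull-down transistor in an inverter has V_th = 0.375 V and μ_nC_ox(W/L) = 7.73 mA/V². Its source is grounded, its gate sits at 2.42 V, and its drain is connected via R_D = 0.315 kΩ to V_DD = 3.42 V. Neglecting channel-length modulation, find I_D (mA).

V_GS = V_G = 2.42 V, so V_ov = 2.42 − 0.375 = 2.04 V.
Assume saturation: I_D = ½ k_n V_ov² = 0.5 × 7.73 × 2.04² = 16.2 mA, giving V_DS = V_DD − I_D R_D = 3.42 − 16.2 × 0.315 = -1.67 V.
But -1.67 V < V_ov = 2.04 V, so the device is actually in triode.
In triode I_D = k_n[V_ov V_DS − ½ V_DS²] and I_D = (V_DD − V_DS)/R_D. Equating: 1.22 V_DS² − 5.979 V_DS + 3.42 = 0, giving V_DS = 0.661 V (the root below V_ov).
I_D = (3.42 − 0.661) / 0.315 = 8.76 mA.

I_D = 8.76 mA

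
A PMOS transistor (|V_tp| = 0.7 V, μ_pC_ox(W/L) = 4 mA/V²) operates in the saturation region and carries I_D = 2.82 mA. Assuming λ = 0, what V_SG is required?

V_SG = 1.89 V

In saturation I_D = ½ k_p (V_SG − |V_tp|)², so V_SG − |V_tp| = √(2 I_D / k_p) = √(2 × 2.82 / 4) = 1.19 V.
V_SG = 0.7 + 1.19 = 1.89 V.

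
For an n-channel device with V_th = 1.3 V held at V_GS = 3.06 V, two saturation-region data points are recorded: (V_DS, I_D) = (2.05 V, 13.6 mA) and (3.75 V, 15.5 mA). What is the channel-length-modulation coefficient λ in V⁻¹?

With V_GS fixed, I_D ∝ (1 + λ V_DS) in saturation, so I_D2/I_D1 = (1 + λ V_DS2)/(1 + λ V_DS1).
15.5/13.6 = 1.14 = (1 + 3.75 λ)/(1 + 2.05 λ).
Solving: λ (I_D1 V_DS2 − I_D2 V_DS1) = I_D2 − I_D1, so λ = (15.5 − 13.6) / (13.6 × 3.75 − 15.5 × 2.05) = 1.9 / 19.2 = 0.0988 V⁻¹.

λ = 0.0988 V⁻¹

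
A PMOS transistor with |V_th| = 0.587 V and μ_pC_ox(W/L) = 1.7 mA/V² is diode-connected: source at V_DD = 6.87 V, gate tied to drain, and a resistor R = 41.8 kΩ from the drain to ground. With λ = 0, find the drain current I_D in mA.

With gate tied to drain, V_SG = V_SD ≥ V_SG − |V_th|, so the device is in saturation.
KCL at the drain: ½ k_p (V_SG − |V_th|)² = (V_DD − V_SG)/R.
Let x = V_SG − 0.587. Then 35.5 x² + x − 6.283 = 0, giving x = 0.407 V (positive root), so V_SG = 0.994 V.
I_D = (V_DD − V_SG)/R = (6.87 − 0.994) / 41.8 = 0.141 mA.

I_D = 0.141 mA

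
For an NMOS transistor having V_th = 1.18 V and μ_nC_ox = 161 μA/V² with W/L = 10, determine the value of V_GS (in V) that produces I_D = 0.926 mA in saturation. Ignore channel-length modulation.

k_n = μ_nC_ox · (W/L) = 1.61 mA/V².
In saturation I_D = ½ k_n (V_GS − V_th)², so V_GS − V_th = √(2 I_D / k_n) = √(2 × 0.926 / 1.61) = 1.07 V.
V_GS = 1.18 + 1.07 = 2.25 V.

V_GS = 2.25 V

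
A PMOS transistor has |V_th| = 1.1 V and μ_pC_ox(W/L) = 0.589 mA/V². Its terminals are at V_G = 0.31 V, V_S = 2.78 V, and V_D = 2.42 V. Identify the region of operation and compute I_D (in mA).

Triode; I_D = 0.252 mA

V_SG = V_S − V_G = 2.78 − 0.31 = 2.47 V; V_SD = V_S − V_D = 2.78 − 2.42 = 0.36 V.
V_ov = V_SG − |V_th| = 2.47 − 1.1 = 1.37 V.
Since V_SD = 0.36 V < V_ov = 1.37 V, the device is in the triode region.
I_D = k_p [V_ov · V_SD − ½ V_SD²] = 0.589 × [1.37 × 0.36 − 0.5 × 0.36²] = 0.252 mA.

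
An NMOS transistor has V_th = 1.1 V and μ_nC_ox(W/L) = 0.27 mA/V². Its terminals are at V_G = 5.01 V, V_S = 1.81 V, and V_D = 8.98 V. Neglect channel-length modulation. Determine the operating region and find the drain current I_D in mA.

V_GS = V_G − V_S = 5.01 − 1.81 = 3.2 V; V_DS = V_D − V_S = 8.98 − 1.81 = 7.17 V.
V_ov = V_GS − V_th = 3.2 − 1.1 = 2.1 V.
Since V_DS = 7.17 V ≥ V_ov = 2.1 V, the device is in saturation.
I_D = ½ k_n V_ov² = 0.5 × 0.27 × 2.1² = 0.595 mA.

Saturation; I_D = 0.595 mA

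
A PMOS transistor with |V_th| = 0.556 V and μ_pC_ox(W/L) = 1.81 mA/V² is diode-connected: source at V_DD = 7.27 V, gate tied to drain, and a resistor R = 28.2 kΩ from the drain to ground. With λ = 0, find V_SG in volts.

V_SG = 1.05 V

With gate tied to drain, V_SG = V_SD ≥ V_SG − |V_th|, so the device is in saturation.
KCL at the drain: ½ k_p (V_SG − |V_th|)² = (V_DD − V_SG)/R.
Let x = V_SG − 0.556. Then 25.5 x² + x − 6.714 = 0, giving x = 0.494 V (positive root), so V_SG = 1.05 V.
I_D = (V_DD − V_SG)/R = (7.27 − 1.05) / 28.2 = 0.221 mA.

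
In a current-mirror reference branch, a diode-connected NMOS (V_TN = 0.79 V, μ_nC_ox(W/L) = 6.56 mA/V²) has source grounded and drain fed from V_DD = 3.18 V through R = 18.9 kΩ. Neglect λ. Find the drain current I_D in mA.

I_D = 0.116 mA

With gate tied to drain, V_GS = V_DS ≥ V_GS − V_TN, so the device is in saturation.
KCL at the drain: ½ k_n (V_GS − V_TN)² = (V_DD − V_GS)/R.
Let x = V_GS − 0.79. Then 62 x² + x − 2.39 = 0, giving x = 0.188 V (positive root), so V_GS = 0.978 V.
I_D = (V_DD − V_GS)/R = (3.18 − 0.978) / 18.9 = 0.116 mA.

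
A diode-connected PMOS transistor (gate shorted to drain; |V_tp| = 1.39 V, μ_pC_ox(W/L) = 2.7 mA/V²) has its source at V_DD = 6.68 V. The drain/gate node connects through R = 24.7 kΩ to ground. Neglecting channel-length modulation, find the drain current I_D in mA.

I_D = 0.199 mA

With gate tied to drain, V_SG = V_SD ≥ V_SG − |V_tp|, so the device is in saturation.
KCL at the drain: ½ k_p (V_SG − |V_tp|)² = (V_DD − V_SG)/R.
Let x = V_SG − 1.39. Then 33.3 x² + x − 5.29 = 0, giving x = 0.384 V (positive root), so V_SG = 1.77 V.
I_D = (V_DD − V_SG)/R = (6.68 − 1.77) / 24.7 = 0.199 mA.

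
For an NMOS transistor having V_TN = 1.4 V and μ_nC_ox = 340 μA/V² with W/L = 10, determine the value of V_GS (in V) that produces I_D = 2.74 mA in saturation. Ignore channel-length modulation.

k_n = μ_nC_ox · (W/L) = 3.4 mA/V².
In saturation I_D = ½ k_n (V_GS − V_TN)², so V_GS − V_TN = √(2 I_D / k_n) = √(2 × 2.74 / 3.4) = 1.27 V.
V_GS = 1.4 + 1.27 = 2.67 V.

V_GS = 2.67 V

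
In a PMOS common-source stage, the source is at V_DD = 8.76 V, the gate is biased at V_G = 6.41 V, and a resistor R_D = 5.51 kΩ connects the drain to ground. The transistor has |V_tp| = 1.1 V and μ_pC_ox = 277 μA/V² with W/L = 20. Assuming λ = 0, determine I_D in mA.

I_D = 1.54 mA

V_SG = V_DD − V_G = 8.76 − 6.41 = 2.35 V, so V_ov = 2.35 − 1.1 = 1.25 V.
k_p = μ_pC_ox · (W/L) = 5.54 mA/V².
Assume saturation: I_D = ½ k_p V_ov² = 0.5 × 5.54 × 1.25² = 4.33 mA, giving V_SD = V_DD − I_D R_D = 8.76 − 4.33 × 5.51 = -15.1 V.
But -15.1 V < V_ov = 1.25 V, so the device is actually in triode.
In triode I_D = k_p[V_ov V_SD − ½ V_SD²] and I_D = (V_DD − V_SD)/R_D. Equating: 15.3 V_SD² − 39.16 V_SD + 8.76 = 0, giving V_SD = 0.248 V (the root below V_ov).
I_D = (8.76 − 0.248) / 5.51 = 1.54 mA.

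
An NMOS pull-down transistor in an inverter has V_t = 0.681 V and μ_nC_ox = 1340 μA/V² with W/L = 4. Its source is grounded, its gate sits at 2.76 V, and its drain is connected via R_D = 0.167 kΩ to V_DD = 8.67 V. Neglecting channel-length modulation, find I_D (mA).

I_D = 11.6 mA

V_GS = V_G = 2.76 V, so V_ov = 2.76 − 0.681 = 2.08 V.
k_n = μ_nC_ox · (W/L) = 5.36 mA/V².
Assume saturation: I_D = ½ k_n V_ov² = 0.5 × 5.36 × 2.08² = 11.6 mA, giving V_DS = V_DD − I_D R_D = 8.67 − 11.6 × 0.167 = 6.74 V.
V_DS = 6.74 V ≥ V_ov = 2.08 V, confirming saturation.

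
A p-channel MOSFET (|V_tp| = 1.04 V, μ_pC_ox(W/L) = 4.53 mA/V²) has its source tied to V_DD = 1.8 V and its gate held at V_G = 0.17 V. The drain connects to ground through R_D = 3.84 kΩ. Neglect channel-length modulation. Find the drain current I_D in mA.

V_SG = V_DD − V_G = 1.8 − 0.17 = 1.63 V, so V_ov = 1.63 − 1.04 = 0.59 V.
Assume saturation: I_D = ½ k_p V_ov² = 0.5 × 4.53 × 0.59² = 0.788 mA, giving V_SD = V_DD − I_D R_D = 1.8 − 0.788 × 3.84 = -1.23 V.
But -1.23 V < V_ov = 0.59 V, so the device is actually in triode.
In triode I_D = k_p[V_ov V_SD − ½ V_SD²] and I_D = (V_DD − V_SD)/R_D. Equating: 8.7 V_SD² − 11.26 V_SD + 1.8 = 0, giving V_SD = 0.187 V (the root below V_ov).
I_D = (1.8 − 0.187) / 3.84 = 0.42 mA.

I_D = 0.420 mA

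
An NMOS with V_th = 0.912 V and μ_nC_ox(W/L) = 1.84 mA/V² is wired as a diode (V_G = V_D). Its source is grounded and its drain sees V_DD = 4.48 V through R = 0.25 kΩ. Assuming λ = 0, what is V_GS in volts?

V_GS = 3.24 V

With gate tied to drain, V_GS = V_DS ≥ V_GS − V_th, so the device is in saturation.
KCL at the drain: ½ k_n (V_GS − V_th)² = (V_DD − V_GS)/R.
Let x = V_GS − 0.912. Then 0.23 x² + x − 3.568 = 0, giving x = 2.32 V (positive root), so V_GS = 3.24 V.
I_D = (V_DD − V_GS)/R = (4.48 − 3.24) / 0.25 = 4.97 mA.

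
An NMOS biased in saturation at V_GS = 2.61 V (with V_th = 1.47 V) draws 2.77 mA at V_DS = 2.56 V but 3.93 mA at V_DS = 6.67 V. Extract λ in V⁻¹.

With V_GS fixed, I_D ∝ (1 + λ V_DS) in saturation, so I_D2/I_D1 = (1 + λ V_DS2)/(1 + λ V_DS1).
3.93/2.77 = 1.419 = (1 + 6.67 λ)/(1 + 2.56 λ).
Solving: λ (I_D1 V_DS2 − I_D2 V_DS1) = I_D2 − I_D1, so λ = (3.93 − 2.77) / (2.77 × 6.67 − 3.93 × 2.56) = 1.16 / 8.42 = 0.138 V⁻¹.

λ = 0.138 V⁻¹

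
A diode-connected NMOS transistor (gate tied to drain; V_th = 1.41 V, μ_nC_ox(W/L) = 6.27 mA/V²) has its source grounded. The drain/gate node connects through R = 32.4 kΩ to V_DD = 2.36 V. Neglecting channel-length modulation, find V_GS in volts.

With gate tied to drain, V_GS = V_DS ≥ V_GS − V_th, so the device is in saturation.
KCL at the drain: ½ k_n (V_GS − V_th)² = (V_DD − V_GS)/R.
Let x = V_GS − 1.41. Then 102 x² + x − 0.95 = 0, giving x = 0.0919 V (positive root), so V_GS = 1.5 V.
I_D = (V_DD − V_GS)/R = (2.36 − 1.5) / 32.4 = 0.0265 mA.

V_GS = 1.50 V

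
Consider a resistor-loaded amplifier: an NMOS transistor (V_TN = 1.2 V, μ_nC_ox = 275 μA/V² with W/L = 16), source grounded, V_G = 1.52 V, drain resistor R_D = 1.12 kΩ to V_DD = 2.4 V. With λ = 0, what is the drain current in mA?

V_GS = V_G = 1.52 V, so V_ov = 1.52 − 1.2 = 0.32 V.
k_n = μ_nC_ox · (W/L) = 4.4 mA/V².
Assume saturation: I_D = ½ k_n V_ov² = 0.5 × 4.4 × 0.32² = 0.225 mA, giving V_DS = V_DD − I_D R_D = 2.4 − 0.225 × 1.12 = 2.15 V.
V_DS = 2.15 V ≥ V_ov = 0.32 V, confirming saturation.

I_D = 0.225 mA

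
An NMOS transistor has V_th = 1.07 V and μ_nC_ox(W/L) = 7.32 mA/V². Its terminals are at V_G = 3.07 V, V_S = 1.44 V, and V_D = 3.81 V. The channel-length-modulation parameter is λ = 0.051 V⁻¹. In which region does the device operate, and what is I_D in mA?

V_GS = V_G − V_S = 3.07 − 1.44 = 1.63 V; V_DS = V_D − V_S = 3.81 − 1.44 = 2.37 V.
V_ov = V_GS − V_th = 1.63 − 1.07 = 0.56 V.
Since V_DS = 2.37 V ≥ V_ov = 0.56 V, the device is in saturation.
I_D = ½ k_n V_ov² (1 + λ V_DS) = 0.5 × 7.32 × 0.56² × (1 + 0.051 × 2.37) = 1.29 mA.

Saturation; I_D = 1.29 mA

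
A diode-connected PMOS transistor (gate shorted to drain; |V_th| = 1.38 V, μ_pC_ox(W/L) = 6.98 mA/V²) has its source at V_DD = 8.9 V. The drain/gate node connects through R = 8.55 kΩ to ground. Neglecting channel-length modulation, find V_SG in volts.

V_SG = 1.87 V

With gate tied to drain, V_SG = V_SD ≥ V_SG − |V_th|, so the device is in saturation.
KCL at the drain: ½ k_p (V_SG − |V_th|)² = (V_DD − V_SG)/R.
Let x = V_SG − 1.38. Then 29.8 x² + x − 7.52 = 0, giving x = 0.486 V (positive root), so V_SG = 1.87 V.
I_D = (V_DD − V_SG)/R = (8.9 − 1.87) / 8.55 = 0.823 mA.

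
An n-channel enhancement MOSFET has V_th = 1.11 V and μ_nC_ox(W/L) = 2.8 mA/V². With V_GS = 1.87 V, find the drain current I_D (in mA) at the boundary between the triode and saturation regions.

I_D = 0.809 mA

At the boundary V_DS = V_ov = V_GS − V_th = 1.87 − 1.11 = 0.76 V.
I_D = ½ k_n V_ov² = 0.5 × 2.8 × 0.76² = 0.809 mA.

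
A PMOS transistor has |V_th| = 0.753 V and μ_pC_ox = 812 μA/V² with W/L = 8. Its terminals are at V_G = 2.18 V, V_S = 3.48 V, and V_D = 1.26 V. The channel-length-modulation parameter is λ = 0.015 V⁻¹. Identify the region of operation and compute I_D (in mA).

Saturation; I_D = 1.00 mA

V_SG = V_S − V_G = 3.48 − 2.18 = 1.3 V; V_SD = V_S − V_D = 3.48 − 1.26 = 2.22 V.
k_p = μ_pC_ox · (W/L) = 6.496 mA/V².
V_ov = V_SG − |V_th| = 1.3 − 0.753 = 0.547 V.
Since V_SD = 2.22 V ≥ V_ov = 0.547 V, the device is in saturation.
I_D = ½ k_p V_ov² (1 + λ V_SD) = 0.5 × 6.496 × 0.547² × (1 + 0.015 × 2.22) = 1 mA.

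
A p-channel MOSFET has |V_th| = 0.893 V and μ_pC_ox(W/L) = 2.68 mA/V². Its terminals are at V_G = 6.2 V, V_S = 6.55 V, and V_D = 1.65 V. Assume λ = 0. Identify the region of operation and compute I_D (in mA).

Cutoff; I_D = 0 mA

V_SG = V_S − V_G = 6.55 − 6.2 = 0.35 V; V_SD = V_S − V_D = 6.55 − 1.65 = 4.9 V.
V_SG = 0.35 V < |V_th| = 0.893 V, so the transistor is in cutoff.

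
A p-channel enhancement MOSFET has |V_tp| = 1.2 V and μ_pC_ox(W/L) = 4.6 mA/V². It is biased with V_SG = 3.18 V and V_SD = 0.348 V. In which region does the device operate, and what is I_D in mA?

Triode; I_D = 2.89 mA

V_ov = V_SG − |V_tp| = 3.18 − 1.2 = 1.98 V.
Since V_SD = 0.348 V < V_ov = 1.98 V, the device is in the triode region.
I_D = k_p [V_ov · V_SD − ½ V_SD²] = 4.6 × [1.98 × 0.348 − 0.5 × 0.348²] = 2.89 mA.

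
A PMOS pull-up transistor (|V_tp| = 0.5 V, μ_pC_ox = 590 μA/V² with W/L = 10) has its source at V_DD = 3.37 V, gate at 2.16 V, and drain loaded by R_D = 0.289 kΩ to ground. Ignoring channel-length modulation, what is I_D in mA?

I_D = 1.49 mA

V_SG = V_DD − V_G = 3.37 − 2.16 = 1.21 V, so V_ov = 1.21 − 0.5 = 0.71 V.
k_p = μ_pC_ox · (W/L) = 5.9 mA/V².
Assume saturation: I_D = ½ k_p V_ov² = 0.5 × 5.9 × 0.71² = 1.49 mA, giving V_SD = V_DD − I_D R_D = 3.37 − 1.49 × 0.289 = 2.94 V.
V_SD = 2.94 V ≥ V_ov = 0.71 V, confirming saturation.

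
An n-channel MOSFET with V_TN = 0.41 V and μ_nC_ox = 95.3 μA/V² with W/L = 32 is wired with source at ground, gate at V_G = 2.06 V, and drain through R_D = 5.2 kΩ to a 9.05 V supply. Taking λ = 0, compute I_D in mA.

I_D = 1.67 mA

V_GS = V_G = 2.06 V, so V_ov = 2.06 − 0.41 = 1.65 V.
k_n = μ_nC_ox · (W/L) = 3.05 mA/V².
Assume saturation: I_D = ½ k_n V_ov² = 0.5 × 3.05 × 1.65² = 4.15 mA, giving V_DS = V_DD − I_D R_D = 9.05 − 4.15 × 5.2 = -12.5 V.
But -12.5 V < V_ov = 1.65 V, so the device is actually in triode.
In triode I_D = k_n[V_ov V_DS − ½ V_DS²] and I_D = (V_DD − V_DS)/R_D. Equating: 7.93 V_DS² − 27.17 V_DS + 9.05 = 0, giving V_DS = 0.374 V (the root below V_ov).
I_D = (9.05 − 0.374) / 5.2 = 1.67 mA.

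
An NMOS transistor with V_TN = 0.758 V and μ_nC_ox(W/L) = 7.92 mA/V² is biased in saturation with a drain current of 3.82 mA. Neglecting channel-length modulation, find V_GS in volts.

V_GS = 1.74 V

In saturation I_D = ½ k_n (V_GS − V_TN)², so V_GS − V_TN = √(2 I_D / k_n) = √(2 × 3.82 / 7.92) = 0.982 V.
V_GS = 0.758 + 0.982 = 1.74 V.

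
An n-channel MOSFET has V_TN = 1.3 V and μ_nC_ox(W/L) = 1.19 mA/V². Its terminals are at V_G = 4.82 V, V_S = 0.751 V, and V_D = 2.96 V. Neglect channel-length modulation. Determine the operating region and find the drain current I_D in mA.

Triode; I_D = 4.38 mA

V_GS = V_G − V_S = 4.82 − 0.751 = 4.07 V; V_DS = V_D − V_S = 2.96 − 0.751 = 2.21 V.
V_ov = V_GS − V_TN = 4.07 − 1.3 = 2.77 V.
Since V_DS = 2.21 V < V_ov = 2.77 V, the device is in the triode region.
I_D = k_n [V_ov · V_DS − ½ V_DS²] = 1.19 × [2.77 × 2.21 − 0.5 × 2.21²] = 4.38 mA.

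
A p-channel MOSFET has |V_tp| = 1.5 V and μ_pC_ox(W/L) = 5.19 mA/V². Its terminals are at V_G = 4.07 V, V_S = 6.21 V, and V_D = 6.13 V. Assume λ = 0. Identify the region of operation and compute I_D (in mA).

Triode; I_D = 0.249 mA

V_SG = V_S − V_G = 6.21 − 4.07 = 2.14 V; V_SD = V_S − V_D = 6.21 − 6.13 = 0.08 V.
V_ov = V_SG − |V_tp| = 2.14 − 1.5 = 0.64 V.
Since V_SD = 0.08 V < V_ov = 0.64 V, the device is in the triode region.
I_D = k_p [V_ov · V_SD − ½ V_SD²] = 5.19 × [0.64 × 0.08 − 0.5 × 0.08²] = 0.249 mA.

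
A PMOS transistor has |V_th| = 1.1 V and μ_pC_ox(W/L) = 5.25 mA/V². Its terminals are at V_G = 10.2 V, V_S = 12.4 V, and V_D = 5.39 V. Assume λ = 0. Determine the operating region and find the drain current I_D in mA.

V_SG = V_S − V_G = 12.4 − 10.2 = 2.2 V; V_SD = V_S − V_D = 12.4 − 5.39 = 7.01 V.
V_ov = V_SG − |V_th| = 2.2 − 1.1 = 1.1 V.
Since V_SD = 7.01 V ≥ V_ov = 1.1 V, the device is in saturation.
I_D = ½ k_p V_ov² = 0.5 × 5.25 × 1.1² = 3.18 mA.

Saturation; I_D = 3.18 mA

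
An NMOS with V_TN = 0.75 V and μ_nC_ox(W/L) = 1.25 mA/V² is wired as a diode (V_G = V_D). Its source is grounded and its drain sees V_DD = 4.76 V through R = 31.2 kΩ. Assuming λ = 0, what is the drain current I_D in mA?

I_D = 0.115 mA

With gate tied to drain, V_GS = V_DS ≥ V_GS − V_TN, so the device is in saturation.
KCL at the drain: ½ k_n (V_GS − V_TN)² = (V_DD − V_GS)/R.
Let x = V_GS − 0.75. Then 19.5 x² + x − 4.01 = 0, giving x = 0.429 V (positive root), so V_GS = 1.18 V.
I_D = (V_DD − V_GS)/R = (4.76 − 1.18) / 31.2 = 0.115 mA.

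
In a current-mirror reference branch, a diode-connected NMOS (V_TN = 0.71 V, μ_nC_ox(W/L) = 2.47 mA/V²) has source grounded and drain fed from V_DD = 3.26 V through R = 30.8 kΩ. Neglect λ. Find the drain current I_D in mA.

With gate tied to drain, V_GS = V_DS ≥ V_GS − V_TN, so the device is in saturation.
KCL at the drain: ½ k_n (V_GS − V_TN)² = (V_DD − V_GS)/R.
Let x = V_GS − 0.71. Then 38 x² + x − 2.55 = 0, giving x = 0.246 V (positive root), so V_GS = 0.956 V.
I_D = (V_DD − V_GS)/R = (3.26 − 0.956) / 30.8 = 0.0748 mA.

I_D = 0.0748 mA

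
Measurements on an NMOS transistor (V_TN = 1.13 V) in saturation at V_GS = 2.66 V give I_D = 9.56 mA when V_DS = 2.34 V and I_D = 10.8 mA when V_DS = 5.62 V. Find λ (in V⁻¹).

With V_GS fixed, I_D ∝ (1 + λ V_DS) in saturation, so I_D2/I_D1 = (1 + λ V_DS2)/(1 + λ V_DS1).
10.8/9.56 = 1.13 = (1 + 5.62 λ)/(1 + 2.34 λ).
Solving: λ (I_D1 V_DS2 − I_D2 V_DS1) = I_D2 − I_D1, so λ = (10.8 − 9.56) / (9.56 × 5.62 − 10.8 × 2.34) = 1.24 / 28.5 = 0.0436 V⁻¹.

λ = 0.0436 V⁻¹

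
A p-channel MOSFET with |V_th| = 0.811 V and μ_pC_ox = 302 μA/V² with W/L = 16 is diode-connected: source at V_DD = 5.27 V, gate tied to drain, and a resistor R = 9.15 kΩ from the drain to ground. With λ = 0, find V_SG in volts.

With gate tied to drain, V_SG = V_SD ≥ V_SG − |V_th|, so the device is in saturation.
k_p = μ_pC_ox · (W/L) = 4.832 mA/V².
KCL at the drain: ½ k_p (V_SG − |V_th|)² = (V_DD − V_SG)/R.
Let x = V_SG − 0.811. Then 22.1 x² + x − 4.459 = 0, giving x = 0.427 V (positive root), so V_SG = 1.24 V.
I_D = (V_DD − V_SG)/R = (5.27 − 1.24) / 9.15 = 0.441 mA.

V_SG = 1.24 V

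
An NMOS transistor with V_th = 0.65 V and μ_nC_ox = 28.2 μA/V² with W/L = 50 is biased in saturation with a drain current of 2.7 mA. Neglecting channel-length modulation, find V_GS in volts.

V_GS = 2.61 V

k_n = μ_nC_ox · (W/L) = 1.41 mA/V².
In saturation I_D = ½ k_n (V_GS − V_th)², so V_GS − V_th = √(2 I_D / k_n) = √(2 × 2.7 / 1.41) = 1.96 V.
V_GS = 0.65 + 1.96 = 2.61 V.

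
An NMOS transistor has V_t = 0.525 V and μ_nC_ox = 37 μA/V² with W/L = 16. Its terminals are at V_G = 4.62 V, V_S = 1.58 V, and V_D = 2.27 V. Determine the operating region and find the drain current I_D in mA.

V_GS = V_G − V_S = 4.62 − 1.58 = 3.04 V; V_DS = V_D − V_S = 2.27 − 1.58 = 0.69 V.
k_n = μ_nC_ox · (W/L) = 0.592 mA/V².
V_ov = V_GS − V_t = 3.04 − 0.525 = 2.52 V.
Since V_DS = 0.69 V < V_ov = 2.52 V, the device is in the triode region.
I_D = k_n [V_ov · V_DS − ½ V_DS²] = 0.592 × [2.52 × 0.69 − 0.5 × 0.69²] = 0.886 mA.

Triode; I_D = 0.886 mA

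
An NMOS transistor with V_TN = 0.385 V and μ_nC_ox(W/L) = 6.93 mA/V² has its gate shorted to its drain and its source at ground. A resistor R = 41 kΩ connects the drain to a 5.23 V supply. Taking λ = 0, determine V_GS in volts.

With gate tied to drain, V_GS = V_DS ≥ V_GS − V_TN, so the device is in saturation.
KCL at the drain: ½ k_n (V_GS − V_TN)² = (V_DD − V_GS)/R.
Let x = V_GS − 0.385. Then 142 x² + x − 4.845 = 0, giving x = 0.181 V (positive root), so V_GS = 0.566 V.
I_D = (V_DD − V_GS)/R = (5.23 − 0.566) / 41 = 0.114 mA.

V_GS = 0.566 V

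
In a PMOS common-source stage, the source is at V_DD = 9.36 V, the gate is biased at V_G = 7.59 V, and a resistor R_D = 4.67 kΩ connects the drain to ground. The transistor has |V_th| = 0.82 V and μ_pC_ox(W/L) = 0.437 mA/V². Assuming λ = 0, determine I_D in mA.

V_SG = V_DD − V_G = 9.36 − 7.59 = 1.77 V, so V_ov = 1.77 − 0.82 = 0.95 V.
Assume saturation: I_D = ½ k_p V_ov² = 0.5 × 0.437 × 0.95² = 0.197 mA, giving V_SD = V_DD − I_D R_D = 9.36 − 0.197 × 4.67 = 8.44 V.
V_SD = 8.44 V ≥ V_ov = 0.95 V, confirming saturation.

I_D = 0.197 mA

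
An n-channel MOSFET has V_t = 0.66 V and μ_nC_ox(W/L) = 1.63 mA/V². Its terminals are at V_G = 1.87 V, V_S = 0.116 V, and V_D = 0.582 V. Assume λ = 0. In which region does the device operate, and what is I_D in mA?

Triode; I_D = 0.654 mA

V_GS = V_G − V_S = 1.87 − 0.116 = 1.75 V; V_DS = V_D − V_S = 0.582 − 0.116 = 0.466 V.
V_ov = V_GS − V_t = 1.75 − 0.66 = 1.09 V.
Since V_DS = 0.466 V < V_ov = 1.09 V, the device is in the triode region.
I_D = k_n [V_ov · V_DS − ½ V_DS²] = 1.63 × [1.09 × 0.466 − 0.5 × 0.466²] = 0.654 mA.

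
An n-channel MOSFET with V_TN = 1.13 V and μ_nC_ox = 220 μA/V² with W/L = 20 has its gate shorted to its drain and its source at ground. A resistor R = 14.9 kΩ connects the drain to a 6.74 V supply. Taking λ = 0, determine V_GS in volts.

With gate tied to drain, V_GS = V_DS ≥ V_GS − V_TN, so the device is in saturation.
k_n = μ_nC_ox · (W/L) = 4.4 mA/V².
KCL at the drain: ½ k_n (V_GS − V_TN)² = (V_DD − V_GS)/R.
Let x = V_GS − 1.13. Then 32.8 x² + x − 5.61 = 0, giving x = 0.399 V (positive root), so V_GS = 1.53 V.
I_D = (V_DD − V_GS)/R = (6.74 − 1.53) / 14.9 = 0.35 mA.

V_GS = 1.53 V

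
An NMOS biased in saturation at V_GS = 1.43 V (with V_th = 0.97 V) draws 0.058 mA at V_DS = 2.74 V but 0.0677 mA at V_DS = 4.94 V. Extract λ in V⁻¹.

λ = 0.0960 V⁻¹

With V_GS fixed, I_D ∝ (1 + λ V_DS) in saturation, so I_D2/I_D1 = (1 + λ V_DS2)/(1 + λ V_DS1).
0.0677/0.058 = 1.167 = (1 + 4.94 λ)/(1 + 2.74 λ).
Solving: λ (I_D1 V_DS2 − I_D2 V_DS1) = I_D2 − I_D1, so λ = (0.0677 − 0.058) / (0.058 × 4.94 − 0.0677 × 2.74) = 0.0097 / 0.101 = 0.096 V⁻¹.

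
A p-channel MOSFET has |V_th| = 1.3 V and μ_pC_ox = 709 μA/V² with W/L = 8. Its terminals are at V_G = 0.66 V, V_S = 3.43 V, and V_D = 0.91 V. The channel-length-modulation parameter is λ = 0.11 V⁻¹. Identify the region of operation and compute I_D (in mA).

V_SG = V_S − V_G = 3.43 − 0.66 = 2.77 V; V_SD = V_S − V_D = 3.43 − 0.91 = 2.52 V.
k_p = μ_pC_ox · (W/L) = 5.672 mA/V².
V_ov = V_SG − |V_th| = 2.77 − 1.3 = 1.47 V.
Since V_SD = 2.52 V ≥ V_ov = 1.47 V, the device is in saturation.
I_D = ½ k_p V_ov² (1 + λ V_SD) = 0.5 × 5.672 × 1.47² × (1 + 0.11 × 2.52) = 7.83 mA.

Saturation; I_D = 7.83 mA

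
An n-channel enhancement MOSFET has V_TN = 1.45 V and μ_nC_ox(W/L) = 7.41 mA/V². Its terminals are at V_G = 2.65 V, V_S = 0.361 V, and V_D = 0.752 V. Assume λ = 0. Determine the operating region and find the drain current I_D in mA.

Triode; I_D = 1.86 mA

V_GS = V_G − V_S = 2.65 − 0.361 = 2.29 V; V_DS = V_D − V_S = 0.752 − 0.361 = 0.391 V.
V_ov = V_GS − V_TN = 2.29 − 1.45 = 0.839 V.
Since V_DS = 0.391 V < V_ov = 0.839 V, the device is in the triode region.
I_D = k_n [V_ov · V_DS − ½ V_DS²] = 7.41 × [0.839 × 0.391 − 0.5 × 0.391²] = 1.86 mA.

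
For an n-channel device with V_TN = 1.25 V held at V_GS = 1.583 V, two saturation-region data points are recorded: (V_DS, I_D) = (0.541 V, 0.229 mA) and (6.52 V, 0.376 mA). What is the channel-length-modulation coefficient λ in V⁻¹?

λ = 0.114 V⁻¹

With V_GS fixed, I_D ∝ (1 + λ V_DS) in saturation, so I_D2/I_D1 = (1 + λ V_DS2)/(1 + λ V_DS1).
0.376/0.229 = 1.642 = (1 + 6.52 λ)/(1 + 0.541 λ).
Solving: λ (I_D1 V_DS2 − I_D2 V_DS1) = I_D2 − I_D1, so λ = (0.376 − 0.229) / (0.229 × 6.52 − 0.376 × 0.541) = 0.147 / 1.29 = 0.114 V⁻¹.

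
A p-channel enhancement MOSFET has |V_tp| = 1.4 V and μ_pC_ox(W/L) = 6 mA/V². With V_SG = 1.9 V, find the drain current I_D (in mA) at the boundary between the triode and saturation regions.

I_D = 0.750 mA

At the boundary V_SD = V_ov = V_SG − |V_tp| = 1.9 − 1.4 = 0.5 V.
I_D = ½ k_p V_ov² = 0.5 × 6 × 0.5² = 0.75 mA.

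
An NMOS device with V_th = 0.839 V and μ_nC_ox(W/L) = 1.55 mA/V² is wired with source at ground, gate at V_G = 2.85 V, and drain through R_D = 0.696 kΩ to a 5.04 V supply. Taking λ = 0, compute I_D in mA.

V_GS = V_G = 2.85 V, so V_ov = 2.85 − 0.839 = 2.01 V.
Assume saturation: I_D = ½ k_n V_ov² = 0.5 × 1.55 × 2.01² = 3.13 mA, giving V_DS = V_DD − I_D R_D = 5.04 − 3.13 × 0.696 = 2.86 V.
V_DS = 2.86 V ≥ V_ov = 2.01 V, confirming saturation.

I_D = 3.13 mA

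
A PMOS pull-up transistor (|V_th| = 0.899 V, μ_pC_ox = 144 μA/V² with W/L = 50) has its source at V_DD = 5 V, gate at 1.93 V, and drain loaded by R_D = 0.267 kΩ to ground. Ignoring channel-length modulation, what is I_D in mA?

I_D = 14.0 mA

V_SG = V_DD − V_G = 5 − 1.93 = 3.07 V, so V_ov = 3.07 − 0.899 = 2.17 V.
k_p = μ_pC_ox · (W/L) = 7.2 mA/V².
Assume saturation: I_D = ½ k_p V_ov² = 0.5 × 7.2 × 2.17² = 17 mA, giving V_SD = V_DD − I_D R_D = 5 − 17 × 0.267 = 0.47 V.
But 0.47 V < V_ov = 2.17 V, so the device is actually in triode.
In triode I_D = k_p[V_ov V_SD − ½ V_SD²] and I_D = (V_DD − V_SD)/R_D. Equating: 0.961 V_SD² − 5.174 V_SD + 5 = 0, giving V_SD = 1.26 V (the root below V_ov).
I_D = (5 − 1.26) / 0.267 = 14 mA.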